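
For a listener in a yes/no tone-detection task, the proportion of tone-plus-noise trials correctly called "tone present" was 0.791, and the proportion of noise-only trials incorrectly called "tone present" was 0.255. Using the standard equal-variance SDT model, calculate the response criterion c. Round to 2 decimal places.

c = -0.08

z(H) = 0.8099
z(FA) = -0.6588
c = −½·[z(H) + z(FA)] = −0.5 × (0.8099 + (-0.6588)) = -0.07555
c < 0: the listener has a liberal response bias.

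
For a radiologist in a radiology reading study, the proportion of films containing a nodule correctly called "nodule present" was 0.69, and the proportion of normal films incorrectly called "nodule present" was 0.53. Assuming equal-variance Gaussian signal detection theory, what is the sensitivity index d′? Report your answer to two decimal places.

d′ = 0.42

z(0.69) = 0.4959, z(0.53) = 0.0753
d' = z(H) − z(FA) = 0.4959 − 0.0753 = 0.4206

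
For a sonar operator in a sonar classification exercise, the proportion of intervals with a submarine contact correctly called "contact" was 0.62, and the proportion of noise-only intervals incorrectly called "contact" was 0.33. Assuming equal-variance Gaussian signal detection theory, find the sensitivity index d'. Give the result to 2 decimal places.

Φ⁻¹(H) = Φ⁻¹(0.62) = 0.3055
Φ⁻¹(FA) = Φ⁻¹(0.33) = -0.4399
d' = z(H) − z(FA) = 0.3055 − (-0.4399) = 0.7454

d' = 0.75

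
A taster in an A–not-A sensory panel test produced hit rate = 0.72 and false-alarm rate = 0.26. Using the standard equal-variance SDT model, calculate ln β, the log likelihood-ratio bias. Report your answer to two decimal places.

ln β = 0.04

z(0.72) = 0.583, z(0.26) = -0.643
ln β = −½·[z(H)² − z(FA)²] = −0.5 × (0.340 − 0.413) = 0.0365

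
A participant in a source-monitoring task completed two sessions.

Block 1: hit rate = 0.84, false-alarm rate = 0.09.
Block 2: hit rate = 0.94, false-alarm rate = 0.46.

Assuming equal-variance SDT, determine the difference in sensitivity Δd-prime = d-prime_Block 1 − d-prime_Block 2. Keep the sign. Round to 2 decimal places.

Δd-prime = 0.68

Block 1: z(0.84) = 0.994, z(0.09) = -1.341, d' = 2.335
Block 2: z(0.94) = 1.555, z(0.46) = -0.100, d' = 1.655
Δd' = d'_Block 1 − d'_Block 2 = 2.335 − 1.655 = 0.680
Block 1 has the higher sensitivity.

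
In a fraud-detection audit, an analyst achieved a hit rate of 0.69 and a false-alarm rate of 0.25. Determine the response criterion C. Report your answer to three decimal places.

C = 0.089

z(H) = z(0.69) = 0.4959
z(FA) = z(0.25) = -0.6745
c = −½·[z(H) + z(FA)] = −0.5 × (0.4959 + (-0.6745)) = 0.0893
c > 0: the analyst has a conservative response bias.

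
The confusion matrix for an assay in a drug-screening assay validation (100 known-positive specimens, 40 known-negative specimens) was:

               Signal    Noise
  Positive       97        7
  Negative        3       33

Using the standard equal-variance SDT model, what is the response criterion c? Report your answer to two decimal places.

H = 97/100 = 0.9700
FA = 7/40 = 0.1750
z(H) = z(0.9700) = 1.881
z(FA) = z(0.1750) = -0.935
c = −½·[z(H) + z(FA)] = −0.5 × (1.881 + (-0.935)) = -0.473
c < 0: the assay has a liberal response bias.

c = -0.47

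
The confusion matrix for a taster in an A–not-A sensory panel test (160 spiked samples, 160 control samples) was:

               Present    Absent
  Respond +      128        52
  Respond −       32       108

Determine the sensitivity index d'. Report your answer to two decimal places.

H = 128/160 = 0.8000
FA = 52/160 = 0.3250
z(0.8000) = 0.8416, z(0.3250) = -0.4538
d' = z(H) − z(FA) = 0.8416 − (-0.4538) = 1.2954

d' = 1.30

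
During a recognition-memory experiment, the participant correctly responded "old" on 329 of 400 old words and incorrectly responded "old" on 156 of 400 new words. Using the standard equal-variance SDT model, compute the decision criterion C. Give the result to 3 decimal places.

H = 329/400 = 0.8225
FA = 156/400 = 0.3900
Φ⁻¹(H) = Φ⁻¹(0.8225) = 0.9249
Φ⁻¹(FA) = Φ⁻¹(0.3900) = -0.2793
c = −½·[z(H) + z(FA)] = −0.5 × (0.9249 + (-0.2793)) = -0.3228
c < 0: the participant has a liberal response bias.

C = -0.323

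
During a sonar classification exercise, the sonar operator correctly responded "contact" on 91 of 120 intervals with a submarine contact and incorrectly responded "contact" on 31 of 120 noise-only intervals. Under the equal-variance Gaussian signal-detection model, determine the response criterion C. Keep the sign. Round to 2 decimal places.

H = 91/120 = 0.7583
FA = 31/120 = 0.2583
z(H) = 0.7008
z(FA) = -0.6486
c = −½·[z(H) + z(FA)] = −0.5 × (0.7008 + (-0.6486)) = -0.0261
c < 0: the sonar operator has a liberal response bias.

C = -0.03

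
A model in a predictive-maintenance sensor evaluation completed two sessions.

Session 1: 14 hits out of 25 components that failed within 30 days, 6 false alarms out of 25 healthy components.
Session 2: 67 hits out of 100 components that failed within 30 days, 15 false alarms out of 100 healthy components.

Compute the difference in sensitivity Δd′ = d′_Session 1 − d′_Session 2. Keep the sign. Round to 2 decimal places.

Session 1: z(0.5600) = 0.151, z(0.2400) = -0.706, d' = 0.857
Session 2: z(0.6700) = 0.440, z(0.1500) = -1.036, d' = 1.476
Δd' = d'_Session 1 − d'_Session 2 = 0.857 − 1.476 = -0.619
Session 2 has the higher sensitivity.

Δd′ = -0.62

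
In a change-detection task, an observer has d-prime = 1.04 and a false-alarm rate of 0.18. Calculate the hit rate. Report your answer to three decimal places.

hit rate = 0.550

z(false-alarm rate) = z(0.18) = -0.9154
z(H) = z(FA) + d' = -0.9154 + 1.04 = 0.1246
hit rate = Φ(0.1246) = 0.5496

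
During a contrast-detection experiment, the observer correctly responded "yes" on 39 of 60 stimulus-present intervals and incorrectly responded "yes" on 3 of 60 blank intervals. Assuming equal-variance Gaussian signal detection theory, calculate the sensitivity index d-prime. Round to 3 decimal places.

H = 39/60 = 0.6500
FA = 3/60 = 0.0500
z(0.6500) = 0.3853, z(0.0500) = -1.6449
d' = z(H) − z(FA) = 0.3853 − (-1.6449) = 2.0302

d-prime = 2.030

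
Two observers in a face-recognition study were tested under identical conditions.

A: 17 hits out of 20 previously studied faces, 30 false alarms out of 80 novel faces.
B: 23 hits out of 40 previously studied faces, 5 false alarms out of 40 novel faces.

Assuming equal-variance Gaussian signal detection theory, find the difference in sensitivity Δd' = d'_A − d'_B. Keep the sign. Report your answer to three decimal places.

A: z(0.8500) = 1.0364, z(0.3750) = -0.3186, d' = 1.3550
B: z(0.5750) = 0.1891, z(0.1250) = -1.1503, d' = 1.3394
Δd' = d'_A − d'_B = 1.3550 − 1.3394 = 0.0156
A has the higher sensitivity.

Δd' = 0.016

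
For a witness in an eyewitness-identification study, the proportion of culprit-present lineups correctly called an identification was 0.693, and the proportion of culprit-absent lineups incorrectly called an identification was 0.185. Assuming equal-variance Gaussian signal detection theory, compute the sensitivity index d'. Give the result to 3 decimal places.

d' = 1.401

z(H) = 0.5044
z(FA) = -0.8965
d' = z(H) − z(FA) = 0.5044 − (-0.8965) = 1.4009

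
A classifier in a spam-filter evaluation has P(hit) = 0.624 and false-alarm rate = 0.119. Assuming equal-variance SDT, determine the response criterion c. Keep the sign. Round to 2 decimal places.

c = 0.43

z(H) = z(0.624) = 0.316
z(FA) = z(0.119) = -1.180
c = −½·[z(H) + z(FA)] = −0.5 × (0.316 + (-1.180)) = 0.432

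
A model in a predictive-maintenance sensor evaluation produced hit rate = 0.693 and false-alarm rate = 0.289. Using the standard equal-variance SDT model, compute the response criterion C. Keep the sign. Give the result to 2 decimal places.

C = 0.03

Φ⁻¹(H) = Φ⁻¹(0.693) = 0.504
Φ⁻¹(FA) = Φ⁻¹(0.289) = -0.556
c = −½·[z(H) + z(FA)] = −0.5 × (0.504 + (-0.556)) = 0.026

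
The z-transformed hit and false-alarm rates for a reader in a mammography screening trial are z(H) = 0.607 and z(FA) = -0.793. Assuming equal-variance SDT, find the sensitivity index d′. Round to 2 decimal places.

d′ = 1.40

d' = z(H) − z(FA) = 0.607 − (-0.793) = 1.400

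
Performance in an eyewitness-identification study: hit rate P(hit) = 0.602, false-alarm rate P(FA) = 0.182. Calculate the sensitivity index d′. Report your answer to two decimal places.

Φ⁻¹(0.602) = 0.2585, Φ⁻¹(0.182) = -0.9078
d' = z(H) − z(FA) = 0.2585 − (-0.9078) = 1.1663

d′ = 1.17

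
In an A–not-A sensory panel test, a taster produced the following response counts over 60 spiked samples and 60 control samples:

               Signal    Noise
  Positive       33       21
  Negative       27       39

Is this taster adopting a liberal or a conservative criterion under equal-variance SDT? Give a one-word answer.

conservative

z(H) = 0.126, z(FA) = -0.385
c = −½·(z(H) + z(FA)) = 0.1295
c > 0 → conservative criterion (biased toward responding “no”).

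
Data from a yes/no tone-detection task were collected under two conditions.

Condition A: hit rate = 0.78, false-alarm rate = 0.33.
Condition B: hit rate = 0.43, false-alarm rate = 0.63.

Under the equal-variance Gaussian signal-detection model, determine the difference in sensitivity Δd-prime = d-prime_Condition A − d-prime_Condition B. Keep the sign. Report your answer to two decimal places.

Condition A: z(0.78) = 0.772, z(0.33) = -0.440, d' = 1.212
Condition B: z(0.43) = -0.176, z(0.63) = 0.332, d' = -0.508
Δd' = d'_Condition A − d'_Condition B = 1.212 − (-0.508) = 1.720
Condition A has the higher sensitivity.

Δd-prime = 1.72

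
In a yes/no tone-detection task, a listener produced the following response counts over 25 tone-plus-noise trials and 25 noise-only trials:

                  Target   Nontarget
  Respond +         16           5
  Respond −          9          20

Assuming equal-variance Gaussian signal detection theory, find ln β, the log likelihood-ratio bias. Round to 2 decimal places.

ln β = 0.29

H = 16/25 = 0.6400
FA = 5/25 = 0.2000
z(H) = z(0.6400) = 0.358
z(FA) = z(0.2000) = -0.842
ln β = −½·[z(H)² − z(FA)²] = −0.5 × (0.128 − 0.709) = 0.2905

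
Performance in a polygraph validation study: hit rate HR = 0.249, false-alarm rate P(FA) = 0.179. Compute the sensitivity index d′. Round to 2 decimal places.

d′ = 0.24

Φ⁻¹(H) = Φ⁻¹(0.249) = -0.678
Φ⁻¹(FA) = Φ⁻¹(0.179) = -0.919
d' = z(H) − z(FA) = -0.678 − (-0.919) = 0.241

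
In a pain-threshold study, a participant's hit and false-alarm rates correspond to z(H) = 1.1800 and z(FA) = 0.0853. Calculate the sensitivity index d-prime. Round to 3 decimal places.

d' = z(H) − z(FA) = 1.1800 − 0.0853 = 1.0947

d-prime = 1.095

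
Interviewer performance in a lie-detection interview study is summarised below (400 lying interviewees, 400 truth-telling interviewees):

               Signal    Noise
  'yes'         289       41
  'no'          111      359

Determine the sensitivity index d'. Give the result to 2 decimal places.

H = 289/400 = 0.7225
FA = 41/400 = 0.1025
z(H) = 0.5903
z(FA) = -1.2674
d' = z(H) − z(FA) = 0.5903 − (-1.2674) = 1.8577

d' = 1.86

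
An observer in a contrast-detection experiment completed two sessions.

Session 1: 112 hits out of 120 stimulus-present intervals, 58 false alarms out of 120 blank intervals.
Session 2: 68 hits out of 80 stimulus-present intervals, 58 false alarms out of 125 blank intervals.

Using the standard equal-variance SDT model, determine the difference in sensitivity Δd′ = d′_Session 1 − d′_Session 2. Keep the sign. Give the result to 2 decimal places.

Δd′ = 0.42

Session 1: z(0.9333) = 1.501, z(0.4833) = -0.042, d' = 1.543
Session 2: z(0.8500) = 1.036, z(0.4640) = -0.090, d' = 1.126
Δd' = d'_Session 1 − d'_Session 2 = 1.543 − 1.126 = 0.417
Session 1 has the higher sensitivity.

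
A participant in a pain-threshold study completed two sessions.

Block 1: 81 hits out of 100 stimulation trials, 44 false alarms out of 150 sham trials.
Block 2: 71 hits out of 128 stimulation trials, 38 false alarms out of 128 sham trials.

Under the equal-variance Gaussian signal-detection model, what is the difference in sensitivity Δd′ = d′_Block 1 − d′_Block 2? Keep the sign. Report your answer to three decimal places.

Δd′ = 0.751

Block 1: z(0.8100) = 0.8779, z(0.2933) = -0.5438, d' = 1.4217
Block 2: z(0.5547) = 0.1375, z(0.2969) = -0.5333, d' = 0.6708
Δd' = d'_Block 1 − d'_Block 2 = 1.4217 − 0.6708 = 0.7509
Block 1 has the higher sensitivity.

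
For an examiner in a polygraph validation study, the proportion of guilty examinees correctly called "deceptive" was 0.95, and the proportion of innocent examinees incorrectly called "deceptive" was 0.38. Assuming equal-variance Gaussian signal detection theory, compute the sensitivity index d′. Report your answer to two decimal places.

d′ = 1.95

z(0.95) = 1.645, z(0.38) = -0.305
d' = z(H) − z(FA) = 1.645 − (-0.305) = 1.950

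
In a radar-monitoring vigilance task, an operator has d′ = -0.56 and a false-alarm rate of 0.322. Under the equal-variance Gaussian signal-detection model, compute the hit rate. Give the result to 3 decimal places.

hit rate = 0.153

z(false-alarm rate) = z(0.322) = -0.4621
z(H) = z(FA) + d' = -0.4621 + (-0.56) = -1.0221
hit rate = Φ(-1.0221) = 0.1534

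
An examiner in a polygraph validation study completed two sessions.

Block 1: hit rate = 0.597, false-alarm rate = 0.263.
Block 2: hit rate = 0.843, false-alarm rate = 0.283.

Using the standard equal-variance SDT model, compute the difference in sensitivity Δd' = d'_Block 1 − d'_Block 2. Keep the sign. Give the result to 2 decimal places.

Block 1: z(0.597) = 0.246, z(0.263) = -0.634, d' = 0.880
Block 2: z(0.843) = 1.007, z(0.283) = -0.574, d' = 1.581
Δd' = d'_Block 1 − d'_Block 2 = 0.880 − 1.581 = -0.701
Block 2 has the higher sensitivity.

Δd' = -0.70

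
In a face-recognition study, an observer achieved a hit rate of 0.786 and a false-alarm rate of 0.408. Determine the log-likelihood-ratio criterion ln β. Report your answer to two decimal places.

ln β = -0.29

z(H) = 0.793
z(FA) = -0.233
ln β = −½·[z(H)² − z(FA)²] = −0.5 × (0.629 − 0.054) = -0.2875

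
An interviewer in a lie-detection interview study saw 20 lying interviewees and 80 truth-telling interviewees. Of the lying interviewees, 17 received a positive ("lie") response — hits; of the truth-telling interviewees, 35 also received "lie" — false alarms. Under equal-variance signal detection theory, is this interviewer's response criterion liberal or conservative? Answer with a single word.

z(H) = 1.036, z(FA) = -0.157
c = −½·(z(H) + z(FA)) = -0.4395
c < 0 → liberal criterion (biased toward responding “yes”).

liberal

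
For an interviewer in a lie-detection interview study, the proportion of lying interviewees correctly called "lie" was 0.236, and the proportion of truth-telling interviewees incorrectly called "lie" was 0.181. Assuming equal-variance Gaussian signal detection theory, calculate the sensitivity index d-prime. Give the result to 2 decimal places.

d-prime = 0.19

z(H) = -0.7192
z(FA) = -0.9116
d' = z(H) − z(FA) = -0.7192 − (-0.9116) = 0.1924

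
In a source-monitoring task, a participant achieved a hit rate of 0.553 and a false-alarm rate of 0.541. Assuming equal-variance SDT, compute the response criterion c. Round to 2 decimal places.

z(H) = z(0.553) = 0.133
z(FA) = z(0.541) = 0.103
c = −½·[z(H) + z(FA)] = −0.5 × (0.133 + 0.103) = -0.118
c < 0: the participant has a liberal response bias.

c = -0.12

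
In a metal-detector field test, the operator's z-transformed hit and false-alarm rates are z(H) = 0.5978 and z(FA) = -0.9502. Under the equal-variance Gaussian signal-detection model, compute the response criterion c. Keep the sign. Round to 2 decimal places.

c = 0.18

c = −½·[z(H) + z(FA)] = −½·(0.5978 + (-0.9502)) = 0.1762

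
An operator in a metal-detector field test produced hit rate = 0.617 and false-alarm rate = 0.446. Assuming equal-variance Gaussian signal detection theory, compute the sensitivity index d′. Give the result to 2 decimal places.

d′ = 0.43

z(H) = z(0.617) = 0.2976
z(FA) = z(0.446) = -0.1358
d' = z(H) − z(FA) = 0.2976 − (-0.1358) = 0.4334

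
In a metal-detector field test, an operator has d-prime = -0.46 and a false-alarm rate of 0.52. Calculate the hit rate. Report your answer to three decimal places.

hit rate = 0.341

z(false-alarm rate) = z(0.52) = 0.0502
z(H) = z(FA) + d' = 0.0502 + (-0.46) = -0.4098
hit rate = Φ(-0.4098) = 0.3410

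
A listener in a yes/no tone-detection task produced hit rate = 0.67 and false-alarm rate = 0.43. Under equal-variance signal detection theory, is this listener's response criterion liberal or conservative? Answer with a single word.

liberal

z(H) = 0.440, z(FA) = -0.176
c = −½·(z(H) + z(FA)) = -0.132
c < 0 → liberal criterion (biased toward responding “yes”).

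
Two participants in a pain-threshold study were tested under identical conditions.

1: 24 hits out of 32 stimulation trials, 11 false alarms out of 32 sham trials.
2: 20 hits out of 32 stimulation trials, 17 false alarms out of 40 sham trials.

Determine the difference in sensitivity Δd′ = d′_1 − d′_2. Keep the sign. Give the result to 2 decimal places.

Δd′ = 0.57

1: z(0.7500) = 0.674, z(0.3438) = -0.402, d' = 1.076
2: z(0.6250) = 0.319, z(0.4250) = -0.189, d' = 0.508
Δd' = d'_1 − d'_2 = 1.076 − 0.508 = 0.568
1 has the higher sensitivity.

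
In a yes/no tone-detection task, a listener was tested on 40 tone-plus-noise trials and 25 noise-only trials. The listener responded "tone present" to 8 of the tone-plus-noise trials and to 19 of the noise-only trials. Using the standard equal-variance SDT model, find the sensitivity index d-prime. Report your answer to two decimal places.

d-prime = -1.55

H = 8/40 = 0.2000
FA = 19/25 = 0.7600
z(H) = z(0.2000) = -0.842
z(FA) = z(0.7600) = 0.706
d' = z(H) − z(FA) = -0.842 − 0.706 = -1.548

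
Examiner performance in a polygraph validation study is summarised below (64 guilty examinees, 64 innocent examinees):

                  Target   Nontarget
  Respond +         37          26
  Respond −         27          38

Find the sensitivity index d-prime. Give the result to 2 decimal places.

H = 37/64 = 0.5781
FA = 26/64 = 0.4062
z(0.5781) = 0.197, z(0.4062) = -0.237
d' = z(H) − z(FA) = 0.197 − (-0.237) = 0.434

d-prime = 0.43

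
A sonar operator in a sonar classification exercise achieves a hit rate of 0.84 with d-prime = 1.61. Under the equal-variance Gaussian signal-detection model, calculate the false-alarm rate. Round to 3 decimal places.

false-alarm rate = 0.269

z(hit rate) = z(0.84) = 0.9945
z(FA) = z(H) − d' = 0.9945 − 1.61 = -0.6155
false-alarm rate = Φ(-0.6155) = 0.2691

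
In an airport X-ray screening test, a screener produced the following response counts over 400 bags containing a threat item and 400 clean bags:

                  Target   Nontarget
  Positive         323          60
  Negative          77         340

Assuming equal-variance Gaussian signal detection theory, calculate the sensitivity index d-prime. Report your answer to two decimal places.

H = 323/400 = 0.8075
FA = 60/400 = 0.1500
z(0.8075) = 0.869, z(0.1500) = -1.036
d' = z(H) − z(FA) = 0.869 − (-1.036) = 1.905

d-prime = 1.91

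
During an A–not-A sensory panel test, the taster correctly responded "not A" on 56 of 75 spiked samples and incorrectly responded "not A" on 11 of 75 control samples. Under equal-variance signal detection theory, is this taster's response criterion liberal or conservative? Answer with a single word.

z(H) = 0.664, z(FA) = -1.051
c = −½·(z(H) + z(FA)) = 0.1935
c > 0 → conservative criterion (biased toward responding “no”).

conservative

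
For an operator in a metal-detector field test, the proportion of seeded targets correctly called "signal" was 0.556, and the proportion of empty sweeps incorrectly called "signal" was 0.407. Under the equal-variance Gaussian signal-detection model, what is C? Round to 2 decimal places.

z(0.556) = 0.141, z(0.407) = -0.235
c = −½·[z(H) + z(FA)] = −0.5 × (0.141 + (-0.235)) = 0.047

C = 0.05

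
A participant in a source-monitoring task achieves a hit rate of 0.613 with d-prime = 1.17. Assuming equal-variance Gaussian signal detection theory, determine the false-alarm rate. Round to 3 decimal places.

z(hit rate) = z(0.613) = 0.2871
z(FA) = z(H) − d' = 0.2871 − 1.17 = -0.8829
false-alarm rate = Φ(-0.8829) = 0.1886

false-alarm rate = 0.189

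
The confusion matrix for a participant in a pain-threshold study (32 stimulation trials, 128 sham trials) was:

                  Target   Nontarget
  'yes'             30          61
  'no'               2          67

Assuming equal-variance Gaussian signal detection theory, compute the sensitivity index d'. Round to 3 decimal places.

d' = 1.593

H = 30/32 = 0.9375
FA = 61/128 = 0.4766
z(H) = z(0.9375) = 1.5341
z(FA) = z(0.4766) = -0.0587
d' = z(H) − z(FA) = 1.5341 − (-0.0587) = 1.5928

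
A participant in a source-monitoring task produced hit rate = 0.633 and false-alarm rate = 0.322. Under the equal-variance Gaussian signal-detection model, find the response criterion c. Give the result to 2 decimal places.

c = 0.06

Φ⁻¹(H) = Φ⁻¹(0.633) = 0.3398
Φ⁻¹(FA) = Φ⁻¹(0.322) = -0.4621
c = −½·[z(H) + z(FA)] = −0.5 × (0.3398 + (-0.4621)) = 0.06115
c > 0: the participant has a conservative response bias.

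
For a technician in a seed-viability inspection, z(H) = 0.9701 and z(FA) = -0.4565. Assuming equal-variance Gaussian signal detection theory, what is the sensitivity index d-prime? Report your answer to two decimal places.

d' = z(H) − z(FA) = 0.9701 − (-0.4565) = 1.4266

d-prime = 1.43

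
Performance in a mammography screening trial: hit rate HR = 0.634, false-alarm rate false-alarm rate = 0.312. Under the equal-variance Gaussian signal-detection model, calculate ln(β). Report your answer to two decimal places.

ln β = 0.06

Φ⁻¹(0.634) = 0.342, Φ⁻¹(0.312) = -0.490
ln β = −½·[z(H)² − z(FA)²] = −0.5 × (0.117 − 0.240) = 0.0615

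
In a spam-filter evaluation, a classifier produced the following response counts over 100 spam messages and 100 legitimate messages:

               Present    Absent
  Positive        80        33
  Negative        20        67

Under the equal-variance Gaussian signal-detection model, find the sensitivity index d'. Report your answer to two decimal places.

H = 80/100 = 0.8000
FA = 33/100 = 0.3300
z(H) = 0.8416
z(FA) = -0.4399
d' = z(H) − z(FA) = 0.8416 − (-0.4399) = 1.2815

d' = 1.28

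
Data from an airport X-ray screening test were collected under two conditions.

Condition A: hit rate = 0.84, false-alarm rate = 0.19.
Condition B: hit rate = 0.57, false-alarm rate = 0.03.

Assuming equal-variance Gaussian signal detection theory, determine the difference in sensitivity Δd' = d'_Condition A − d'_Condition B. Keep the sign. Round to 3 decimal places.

Δd' = -0.185

Condition A: z(0.84) = 0.9945, z(0.19) = -0.8779, d' = 1.8724
Condition B: z(0.57) = 0.1764, z(0.03) = -1.8808, d' = 2.0572
Δd' = d'_Condition A − d'_Condition B = 1.8724 − 2.0572 = -0.1848
Condition B has the higher sensitivity.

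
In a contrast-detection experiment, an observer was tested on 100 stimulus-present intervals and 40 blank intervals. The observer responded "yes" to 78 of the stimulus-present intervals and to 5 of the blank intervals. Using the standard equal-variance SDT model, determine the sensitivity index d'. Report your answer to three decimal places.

H = 78/100 = 0.7800
FA = 5/40 = 0.1250
Φ⁻¹(H) = Φ⁻¹(0.7800) = 0.7722
Φ⁻¹(FA) = Φ⁻¹(0.1250) = -1.1503
d' = z(H) − z(FA) = 0.7722 − (-1.1503) = 1.9225

d' = 1.923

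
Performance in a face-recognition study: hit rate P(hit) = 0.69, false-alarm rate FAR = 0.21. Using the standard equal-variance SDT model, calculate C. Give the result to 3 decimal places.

C = 0.155

z(0.69) = 0.4959, z(0.21) = -0.8064
c = −½·[z(H) + z(FA)] = −0.5 × (0.4959 + (-0.8064)) = 0.15525
c > 0: the observer has a conservative response bias.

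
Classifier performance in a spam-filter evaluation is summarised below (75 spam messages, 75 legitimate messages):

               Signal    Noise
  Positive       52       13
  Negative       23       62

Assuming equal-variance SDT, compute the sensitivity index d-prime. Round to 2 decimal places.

d-prime = 1.45

H = 52/75 = 0.6933
FA = 13/75 = 0.1733
z(H) = z(0.6933) = 0.5052
z(FA) = z(0.1733) = -0.9412
d' = z(H) − z(FA) = 0.5052 − (-0.9412) = 1.4464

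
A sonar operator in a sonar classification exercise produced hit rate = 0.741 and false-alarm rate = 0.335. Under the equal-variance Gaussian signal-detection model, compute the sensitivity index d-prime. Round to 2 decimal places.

d-prime = 1.07

z(H) = z(0.741) = 0.646
z(FA) = z(0.335) = -0.426
d' = z(H) − z(FA) = 0.646 − (-0.426) = 1.072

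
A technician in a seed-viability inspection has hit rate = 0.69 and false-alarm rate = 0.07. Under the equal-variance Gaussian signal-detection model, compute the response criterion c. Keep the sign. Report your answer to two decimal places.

c = 0.49

Φ⁻¹(H) = Φ⁻¹(0.69) = 0.4959
Φ⁻¹(FA) = Φ⁻¹(0.07) = -1.4758
c = −½·[z(H) + z(FA)] = −0.5 × (0.4959 + (-1.4758)) = 0.48995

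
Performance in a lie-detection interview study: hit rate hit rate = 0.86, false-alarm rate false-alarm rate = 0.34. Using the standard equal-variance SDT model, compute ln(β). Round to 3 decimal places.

ln β = -0.498

Φ⁻¹(H) = Φ⁻¹(0.86) = 1.0803
Φ⁻¹(FA) = Φ⁻¹(0.34) = -0.4125
ln β = −½·[z(H)² − z(FA)²] = −0.5 × (1.1670 − 0.1702) = -0.4984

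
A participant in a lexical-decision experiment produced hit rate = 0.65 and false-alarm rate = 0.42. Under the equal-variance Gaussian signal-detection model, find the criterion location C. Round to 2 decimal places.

z(0.65) = 0.3853, z(0.42) = -0.2019
c = −½·[z(H) + z(FA)] = −0.5 × (0.3853 + (-0.2019)) = -0.0917
c < 0: the participant has a liberal response bias.

C = -0.09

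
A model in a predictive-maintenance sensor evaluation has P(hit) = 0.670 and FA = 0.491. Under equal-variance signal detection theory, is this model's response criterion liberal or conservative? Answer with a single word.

z(H) = 0.440, z(FA) = -0.023
c = −½·(z(H) + z(FA)) = -0.2085
c < 0 → liberal criterion (biased toward responding “yes”).

liberal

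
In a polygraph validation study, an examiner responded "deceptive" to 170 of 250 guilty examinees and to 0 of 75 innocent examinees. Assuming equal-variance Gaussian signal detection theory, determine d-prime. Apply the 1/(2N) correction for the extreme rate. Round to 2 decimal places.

The false-alarm rate is 0/75 = 0, so apply the 1/(2N) correction: FA → 1/(2·75) = 0.00667.
z(H) = z(0.68000) = 0.468
z(FA) = z(0.00667) = -2.475
d' = 0.468 − (-2.475) = 2.943

d-prime = 2.94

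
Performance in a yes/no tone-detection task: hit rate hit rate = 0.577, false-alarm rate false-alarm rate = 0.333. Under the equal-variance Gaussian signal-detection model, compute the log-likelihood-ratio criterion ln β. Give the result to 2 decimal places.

Φ⁻¹(H) = 0.194
Φ⁻¹(FA) = -0.432
ln β = −½·[z(H)² − z(FA)²] = −0.5 × (0.038 − 0.187) = 0.0745

ln β = 0.07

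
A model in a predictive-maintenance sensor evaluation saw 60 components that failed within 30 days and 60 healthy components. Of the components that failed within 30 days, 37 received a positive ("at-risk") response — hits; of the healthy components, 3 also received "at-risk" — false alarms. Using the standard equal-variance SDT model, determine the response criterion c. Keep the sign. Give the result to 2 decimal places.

c = 0.67

H = 37/60 = 0.6167
FA = 3/60 = 0.0500
z(0.6167) = 0.2968, z(0.0500) = -1.6449
c = −½·[z(H) + z(FA)] = −0.5 × (0.2968 + (-1.6449)) = 0.67405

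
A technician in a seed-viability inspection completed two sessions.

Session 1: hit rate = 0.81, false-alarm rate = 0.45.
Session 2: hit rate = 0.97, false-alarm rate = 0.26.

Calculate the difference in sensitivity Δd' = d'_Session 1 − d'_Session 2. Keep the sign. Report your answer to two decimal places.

Δd' = -1.52

Session 1: z(0.81) = 0.878, z(0.45) = -0.126, d' = 1.004
Session 2: z(0.97) = 1.881, z(0.26) = -0.643, d' = 2.524
Δd' = d'_Session 1 − d'_Session 2 = 1.004 − 2.524 = -1.520
Session 2 has the higher sensitivity.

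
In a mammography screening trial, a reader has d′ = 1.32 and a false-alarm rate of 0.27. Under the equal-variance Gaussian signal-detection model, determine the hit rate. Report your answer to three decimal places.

z(false-alarm rate) = z(0.27) = -0.6128
z(H) = z(FA) + d' = -0.6128 + 1.32 = 0.7072
hit rate = Φ(0.7072) = 0.7603

hit rate = 0.760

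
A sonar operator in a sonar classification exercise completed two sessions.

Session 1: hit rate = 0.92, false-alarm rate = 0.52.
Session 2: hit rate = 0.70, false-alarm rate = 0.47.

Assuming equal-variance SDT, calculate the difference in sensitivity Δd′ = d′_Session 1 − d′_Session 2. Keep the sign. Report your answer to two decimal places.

Session 1: z(0.92) = 1.405, z(0.52) = 0.050, d' = 1.355
Session 2: z(0.70) = 0.524, z(0.47) = -0.075, d' = 0.599
Δd' = d'_Session 1 − d'_Session 2 = 1.355 − 0.599 = 0.756
Session 1 has the higher sensitivity.

Δd′ = 0.76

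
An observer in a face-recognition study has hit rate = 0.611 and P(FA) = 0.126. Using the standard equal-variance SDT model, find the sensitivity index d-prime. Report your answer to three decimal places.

z(H) = z(0.611) = 0.2819
z(FA) = z(0.126) = -1.1455
d' = z(H) − z(FA) = 0.2819 − (-1.1455) = 1.4274

d-prime = 1.427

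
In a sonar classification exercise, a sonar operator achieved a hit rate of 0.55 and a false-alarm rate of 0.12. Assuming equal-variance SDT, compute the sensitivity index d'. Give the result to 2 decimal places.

d' = 1.30

z(H) = z(0.55) = 0.1257
z(FA) = z(0.12) = -1.1750
d' = z(H) − z(FA) = 0.1257 − (-1.1750) = 1.3007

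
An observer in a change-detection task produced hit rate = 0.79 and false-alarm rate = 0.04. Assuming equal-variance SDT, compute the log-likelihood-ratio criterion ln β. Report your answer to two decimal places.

z(H) = 0.806
z(FA) = -1.751
ln β = −½·[z(H)² − z(FA)²] = −0.5 × (0.650 − 3.066) = 1.208

ln β = 1.21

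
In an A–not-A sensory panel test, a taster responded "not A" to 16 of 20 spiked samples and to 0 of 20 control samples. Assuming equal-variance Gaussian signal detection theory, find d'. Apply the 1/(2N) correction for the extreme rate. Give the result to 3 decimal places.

d' = 2.802

The false-alarm rate is 0/20 = 0, so apply the 1/(2N) correction: FA → 1/(2·20) = 0.02500.
z(H) = z(0.80000) = 0.8416
z(FA) = z(0.02500) = -1.9600
d' = 0.8416 − (-1.9600) = 2.8016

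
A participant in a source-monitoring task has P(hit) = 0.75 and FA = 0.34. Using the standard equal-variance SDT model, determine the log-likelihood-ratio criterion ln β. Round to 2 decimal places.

Φ⁻¹(H) = 0.674
Φ⁻¹(FA) = -0.412
ln β = −½·[z(H)² − z(FA)²] = −0.5 × (0.454 − 0.170) = -0.142

ln β = -0.14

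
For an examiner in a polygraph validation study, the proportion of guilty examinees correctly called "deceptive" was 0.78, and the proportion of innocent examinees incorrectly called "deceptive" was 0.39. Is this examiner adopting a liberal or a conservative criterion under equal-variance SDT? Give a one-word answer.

liberal

z(H) = 0.772, z(FA) = -0.279
c = −½·(z(H) + z(FA)) = -0.2465
c < 0 → liberal criterion (biased toward responding “yes”).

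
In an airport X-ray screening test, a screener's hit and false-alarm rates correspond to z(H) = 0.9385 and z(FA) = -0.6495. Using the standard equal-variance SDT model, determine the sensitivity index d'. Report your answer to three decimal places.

d' = z(H) − z(FA) = 0.9385 − (-0.6495) = 1.5880

d' = 1.588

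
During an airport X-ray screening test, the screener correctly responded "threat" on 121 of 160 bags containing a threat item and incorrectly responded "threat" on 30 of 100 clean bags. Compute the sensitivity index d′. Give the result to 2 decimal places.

d′ = 1.22

H = 121/160 = 0.7562
FA = 30/100 = 0.3000
z(0.7562) = 0.6941, z(0.3000) = -0.5244
d' = z(H) − z(FA) = 0.6941 − (-0.5244) = 1.2185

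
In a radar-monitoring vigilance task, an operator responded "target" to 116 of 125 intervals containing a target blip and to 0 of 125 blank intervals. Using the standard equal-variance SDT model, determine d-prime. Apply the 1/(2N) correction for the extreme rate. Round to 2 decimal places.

d-prime = 4.11

The false-alarm rate is 0/125 = 0, so apply the 1/(2N) correction: FA → 1/(2·125) = 0.00400.
z(H) = z(0.92800) = 1.461
z(FA) = z(0.00400) = -2.652
d' = 1.461 − (-2.652) = 4.113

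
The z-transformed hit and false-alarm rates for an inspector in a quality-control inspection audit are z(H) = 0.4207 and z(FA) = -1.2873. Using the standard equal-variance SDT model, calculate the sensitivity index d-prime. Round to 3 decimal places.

d' = z(H) − z(FA) = 0.4207 − (-1.2873) = 1.7080

d-prime = 1.708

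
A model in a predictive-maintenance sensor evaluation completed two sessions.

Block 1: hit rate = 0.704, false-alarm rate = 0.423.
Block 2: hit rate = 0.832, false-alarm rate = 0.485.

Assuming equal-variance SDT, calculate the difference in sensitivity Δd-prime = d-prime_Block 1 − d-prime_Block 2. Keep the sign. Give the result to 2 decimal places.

Block 1: z(0.704) = 0.536, z(0.423) = -0.194, d' = 0.730
Block 2: z(0.832) = 0.962, z(0.485) = -0.038, d' = 1.000
Δd' = d'_Block 1 − d'_Block 2 = 0.730 − 1.000 = -0.270
Block 2 has the higher sensitivity.

Δd-prime = -0.27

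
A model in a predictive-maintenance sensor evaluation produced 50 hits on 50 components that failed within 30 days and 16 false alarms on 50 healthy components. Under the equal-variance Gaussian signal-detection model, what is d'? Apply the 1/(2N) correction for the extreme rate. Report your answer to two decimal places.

d' = 2.79

The hit rate is 50/50 = 1, so apply the 1/(2N) correction: H → 1 − 1/(2·50) = 0.99000.
z(H) = z(0.99000) = 2.326
z(FA) = z(0.32000) = -0.468
d' = 2.326 − (-0.468) = 2.794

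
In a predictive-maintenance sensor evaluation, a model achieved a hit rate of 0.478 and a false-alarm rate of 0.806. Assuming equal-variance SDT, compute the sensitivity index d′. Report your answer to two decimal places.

d′ = -0.92

z(H) = -0.0552
z(FA) = 0.8633
d' = z(H) − z(FA) = -0.0552 − 0.8633 = -0.9185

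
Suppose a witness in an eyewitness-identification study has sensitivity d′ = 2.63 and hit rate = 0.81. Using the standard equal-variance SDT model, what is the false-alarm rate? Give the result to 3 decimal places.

z(hit rate) = z(0.81) = 0.8779
z(FA) = z(H) − d' = 0.8779 − 2.63 = -1.7521
false-alarm rate = Φ(-1.7521) = 0.0399

false-alarm rate = 0.040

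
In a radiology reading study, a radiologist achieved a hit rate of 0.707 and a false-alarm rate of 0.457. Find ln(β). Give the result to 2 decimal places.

ln β = -0.14

z(H) = 0.545
z(FA) = -0.108
ln β = −½·[z(H)² − z(FA)²] = −0.5 × (0.297 − 0.012) = -0.1425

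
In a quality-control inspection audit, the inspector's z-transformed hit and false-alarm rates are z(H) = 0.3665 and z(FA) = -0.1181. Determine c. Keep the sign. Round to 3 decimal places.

c = −½·[z(H) + z(FA)] = −½·(0.3665 + (-0.1181)) = -0.1242

c = -0.124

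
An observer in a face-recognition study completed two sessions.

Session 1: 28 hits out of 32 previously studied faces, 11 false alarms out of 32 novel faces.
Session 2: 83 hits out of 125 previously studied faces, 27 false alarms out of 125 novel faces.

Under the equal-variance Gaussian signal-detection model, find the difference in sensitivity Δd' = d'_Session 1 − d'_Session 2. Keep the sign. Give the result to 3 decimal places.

Δd' = 0.343

Session 1: z(0.8750) = 1.1503, z(0.3438) = -0.4021, d' = 1.5524
Session 2: z(0.6640) = 0.4234, z(0.2160) = -0.7858, d' = 1.2092
Δd' = d'_Session 1 − d'_Session 2 = 1.5524 − 1.2092 = 0.3432
Session 1 has the higher sensitivity.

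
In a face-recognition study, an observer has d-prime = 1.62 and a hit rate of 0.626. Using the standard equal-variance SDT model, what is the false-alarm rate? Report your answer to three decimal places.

z(hit rate) = z(0.626) = 0.3213
z(FA) = z(H) − d' = 0.3213 − 1.62 = -1.2987
false-alarm rate = Φ(-1.2987) = 0.0970

false-alarm rate = 0.097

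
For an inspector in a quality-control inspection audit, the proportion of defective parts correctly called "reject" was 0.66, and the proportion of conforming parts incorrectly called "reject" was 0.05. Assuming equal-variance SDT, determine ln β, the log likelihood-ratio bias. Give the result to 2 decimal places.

Φ⁻¹(H) = Φ⁻¹(0.66) = 0.412
Φ⁻¹(FA) = Φ⁻¹(0.05) = -1.645
ln β = −½·[z(H)² − z(FA)²] = −0.5 × (0.170 − 2.706) = 1.268

ln β = 1.27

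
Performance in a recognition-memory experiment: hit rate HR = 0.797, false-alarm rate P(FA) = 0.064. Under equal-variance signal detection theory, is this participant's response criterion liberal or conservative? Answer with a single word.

conservative

z(H) = 0.831, z(FA) = -1.522
c = −½·(z(H) + z(FA)) = 0.3455
c > 0 → conservative criterion (biased toward responding “no”).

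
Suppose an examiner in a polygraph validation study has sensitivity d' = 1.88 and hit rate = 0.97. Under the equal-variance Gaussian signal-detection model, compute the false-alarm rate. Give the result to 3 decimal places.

false-alarm rate = 0.500

z(hit rate) = z(0.97) = 1.8808
z(FA) = z(H) − d' = 1.8808 − 1.88 = 0.0008
false-alarm rate = Φ(0.0008) = 0.5003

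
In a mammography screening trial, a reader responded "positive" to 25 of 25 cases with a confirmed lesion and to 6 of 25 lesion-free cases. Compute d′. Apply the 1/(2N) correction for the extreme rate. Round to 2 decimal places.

The hit rate is 25/25 = 1, so apply the 1/(2N) correction: H → 1 − 1/(2·25) = 0.98000.
z(H) = z(0.98000) = 2.054
z(FA) = z(0.24000) = -0.706
d' = 2.054 − (-0.706) = 2.760

d′ = 2.76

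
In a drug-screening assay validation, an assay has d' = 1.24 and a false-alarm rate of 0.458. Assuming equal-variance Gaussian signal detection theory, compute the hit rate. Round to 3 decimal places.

hit rate = 0.872

z(false-alarm rate) = z(0.458) = -0.1055
z(H) = z(FA) + d' = -0.1055 + 1.24 = 1.1345
hit rate = Φ(1.1345) = 0.8717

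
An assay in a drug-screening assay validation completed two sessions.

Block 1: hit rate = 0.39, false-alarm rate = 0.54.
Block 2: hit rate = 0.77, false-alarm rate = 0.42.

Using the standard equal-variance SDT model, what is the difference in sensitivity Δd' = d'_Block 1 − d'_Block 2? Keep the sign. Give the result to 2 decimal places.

Δd' = -1.32

Block 1: z(0.39) = -0.279, z(0.54) = 0.100, d' = -0.379
Block 2: z(0.77) = 0.739, z(0.42) = -0.202, d' = 0.941
Δd' = d'_Block 1 − d'_Block 2 = -0.379 − 0.941 = -1.320
Block 2 has the higher sensitivity.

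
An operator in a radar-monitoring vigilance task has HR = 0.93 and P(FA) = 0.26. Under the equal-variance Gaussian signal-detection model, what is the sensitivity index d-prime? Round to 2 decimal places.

z(H) = z(0.93) = 1.4758
z(FA) = z(0.26) = -0.6433
d' = z(H) − z(FA) = 1.4758 − (-0.6433) = 2.1191

d-prime = 2.12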